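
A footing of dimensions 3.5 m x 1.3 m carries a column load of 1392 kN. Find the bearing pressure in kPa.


A = 3.5 * 1.3 = 4.55 m^2
q = P / A = 1392 / 4.55
= 305.9341 kPa

305.9341 kPa


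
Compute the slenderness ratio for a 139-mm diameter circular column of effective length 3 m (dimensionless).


Radius of gyration r = d / 4 = 139 / 4 = 34.75 mm
L_eff = 3000.0 mm
Slenderness ratio = L / r = 3000.0 / 34.75 = 86.33 (dimensionless)

86.33 (dimensionless)


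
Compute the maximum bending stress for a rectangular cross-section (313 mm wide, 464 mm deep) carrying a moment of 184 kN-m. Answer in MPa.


I = b * h^3 / 12 = 313 * 464^3 / 12 = 2605655722.67 mm^4
y = h / 2 = 464 / 2 = 232.0 mm
M = 184 kN-m = 184000000.0 N-mm
sigma = M * y / I = 184000000.0 * 232.0 / 2605655722.67
= 16.38 MPa

16.38 MPa


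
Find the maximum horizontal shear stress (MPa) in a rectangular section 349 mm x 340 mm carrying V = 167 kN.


A = b * h = 349 * 340 = 118660 mm^2
V = 167 kN = 167000.0 N
tau_max = 1.5 * V / A = 1.5 * 167000.0 / 118660
= 2.1111 MPa

2.1111 MPa


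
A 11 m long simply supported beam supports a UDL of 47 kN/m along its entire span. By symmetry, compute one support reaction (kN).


Total load = w * L = 47 * 11 = 517 kN
By symmetry, each reaction R = total / 2 = 517 / 2 = 258.5 kN

258.5 kN


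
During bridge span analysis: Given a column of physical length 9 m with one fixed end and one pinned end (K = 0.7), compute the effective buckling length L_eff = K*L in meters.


L_eff = K * L
= 0.7 * 9
= 6.3 m

6.3 m


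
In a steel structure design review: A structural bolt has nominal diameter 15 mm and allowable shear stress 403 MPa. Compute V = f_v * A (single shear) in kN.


A = pi * d^2 / 4 = pi * 15^2 / 4 = 176.7146 mm^2
V = f_v * A / 1000 = 403 * 176.7146 / 1000
= 71.216 kN

71.216 kN


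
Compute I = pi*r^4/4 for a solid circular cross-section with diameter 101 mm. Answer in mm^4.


r = d / 2 = 101 / 2 = 50.5 mm
I = pi * r^4 / 4 = pi * 50.5^4 / 4
= 5108052.99 mm^4

5108052.99 mm^4


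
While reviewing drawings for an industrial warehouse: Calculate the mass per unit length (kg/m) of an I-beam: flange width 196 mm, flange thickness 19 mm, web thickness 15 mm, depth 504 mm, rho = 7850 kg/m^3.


A_flanges = 2 * 196 * 19 = 7448 mm^2
A_web = (504 - 2 * 19) * 15 = 6990 mm^2
A_total = 7448 + 6990 = 14438 mm^2 = 0.014438 m^2
Weight = rho * A = 7850 * 0.014438 = 113.3383 kg/m

113.3383 kg/m


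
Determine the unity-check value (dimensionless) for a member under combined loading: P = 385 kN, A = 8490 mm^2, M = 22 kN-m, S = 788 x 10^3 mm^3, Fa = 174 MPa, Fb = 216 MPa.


f_a = P / A = 385000.0 / 8490 = 45.3475 MPa
f_b = M / S = 22000000.0 / 788000.0 = 27.9188 MPa
Ratio = f_a / Fa + f_b / Fb
= 45.3475 / 174 + 27.9188 / 216
= 0.3899 (dimensionless)

0.3899 (dimensionless)


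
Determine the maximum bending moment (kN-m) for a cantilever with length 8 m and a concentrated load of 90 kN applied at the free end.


For a cantilever with a point load at the free end:
M_max = P * L = 90 * 8 = 720 kN-m

720 kN-m


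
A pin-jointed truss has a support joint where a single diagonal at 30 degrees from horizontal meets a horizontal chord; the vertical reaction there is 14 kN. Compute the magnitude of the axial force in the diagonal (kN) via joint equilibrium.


At the joint, only the diagonal has a vertical component, so vertical equilibrium gives:
F * sin(30) = 14
F = 14 / sin(30)
= 14 / 0.5
= 28.0 kN

28.0 kN


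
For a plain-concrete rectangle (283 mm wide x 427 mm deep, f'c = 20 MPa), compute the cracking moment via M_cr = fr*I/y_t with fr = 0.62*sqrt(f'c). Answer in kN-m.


fr = 0.62 * sqrt(20) = 0.62 * 4.4721 = 2.7727 MPa
I = 283 * 427^3 / 12 = 1836068224.08 mm^4
y_t = 213.5 mm
M_cr = fr * I / y_t = 2.7727 * 1836068224.08 / 213.5 N-mm
= 23.845 kN-m

23.845 kN-m


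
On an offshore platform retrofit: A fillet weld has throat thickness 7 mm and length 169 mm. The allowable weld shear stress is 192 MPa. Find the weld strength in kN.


Strength = throat * length * allowable stress
= 7 * 169 * 192 N
= 227136 N
= 227.14 kN

227.14 kN


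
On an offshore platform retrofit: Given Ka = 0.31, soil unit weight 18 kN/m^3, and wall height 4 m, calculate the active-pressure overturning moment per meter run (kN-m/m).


Pa = 0.5 * Ka * gamma * H^2
= 0.5 * 0.31 * 18 * 4^2
= 44.64 kN/m
Arm = H / 3 = 4 / 3 = 1.3333 m
Mo = Pa * arm = Pa * H / 3 = 44.64 * 4 / 3 = 59.52 kN-m/m

59.52 kN-m/m


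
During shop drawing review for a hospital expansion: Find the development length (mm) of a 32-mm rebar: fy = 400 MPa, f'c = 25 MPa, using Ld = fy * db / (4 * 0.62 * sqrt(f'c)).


Ld = (fy * db) / (4 * 0.62 * sqrt(f'c))
= (400 * 32) / (4 * 0.62 * sqrt(25))
= 12800 / 12.4
= 1032.26 mm

1032.26 mm


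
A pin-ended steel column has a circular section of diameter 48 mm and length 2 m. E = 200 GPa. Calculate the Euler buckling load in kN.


I = pi * d^4 / 64 = 260576.26 mm^4
L = 2000.0 mm
P_cr = pi^2 * E * I / L^2
= 9.8696 * 200000.0 * 260576.26 / 2000.0^2
= 128589.23 N = 128.5892 kN

128.5892 kN


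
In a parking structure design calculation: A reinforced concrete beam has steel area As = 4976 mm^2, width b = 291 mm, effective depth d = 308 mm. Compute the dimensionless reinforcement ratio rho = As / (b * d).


rho = As / (b * d)
= 4976 / (291 * 308)
= 4976 / 89628
= 0.055518 (dimensionless)

0.055518 (dimensionless)


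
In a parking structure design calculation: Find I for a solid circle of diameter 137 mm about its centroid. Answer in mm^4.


r = d / 2 = 137 / 2 = 68.5 mm
I = pi * r^4 / 4 = pi * 68.5^4 / 4
= 17292276.35 mm^4

17292276.35 mm^4


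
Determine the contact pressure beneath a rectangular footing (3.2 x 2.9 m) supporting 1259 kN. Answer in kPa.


A = 3.2 * 2.9 = 9.28 m^2
q = P / A = 1259 / 9.28
= 135.6681 kPa

135.6681 kPa


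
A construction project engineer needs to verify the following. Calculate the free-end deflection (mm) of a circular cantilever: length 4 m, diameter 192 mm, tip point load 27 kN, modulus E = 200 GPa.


I = pi * d^4 / 64 = pi * 192^4 / 64 = 66707522.83 mm^4
L = 4000.0 mm, P = 27000.0 N, E = 200000.0 MPa
delta = P * L^3 / (3 * E * I)
= 27000.0 * 4000.0^3 / (3 * 200000.0 * 66707522.83)
= 43.1735 mm

43.1735 mm


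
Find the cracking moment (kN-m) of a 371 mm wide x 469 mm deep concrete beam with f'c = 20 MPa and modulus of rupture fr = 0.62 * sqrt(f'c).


fr = 0.62 * sqrt(20) = 0.62 * 4.4721 = 2.7727 MPa
I = 371 * 469^3 / 12 = 3189416169.92 mm^4
y_t = 234.5 mm
M_cr = fr * I / y_t = 2.7727 * 3189416169.92 / 234.5 N-mm
= 37.7116 kN-m

37.7116 kN-m


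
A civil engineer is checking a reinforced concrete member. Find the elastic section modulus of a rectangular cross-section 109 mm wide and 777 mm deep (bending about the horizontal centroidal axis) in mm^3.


S = b * h^2 / 6
= 109 * 777^2 / 6
= 109 * 603729 / 6
= 10967743.5 mm^3

10967743.5 mm^3


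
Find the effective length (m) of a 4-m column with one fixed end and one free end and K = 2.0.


L_eff = K * L
= 2.0 * 4
= 8.0 m

8.0 m


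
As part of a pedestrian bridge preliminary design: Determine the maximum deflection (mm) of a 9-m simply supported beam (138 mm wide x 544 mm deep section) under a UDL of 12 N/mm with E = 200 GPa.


I = 138 * 544^3 / 12 = 1851375616.0 mm^4
L = 9000.0 mm, w = 12 N/mm, E = 200000.0 MPa
delta = 5 * w * L^4 / (384 * E * I)
= 5 * 12 * 9000.0^4 / (384 * 200000.0 * 1851375616.0)
= 2.7686 mm

2.7686 mm


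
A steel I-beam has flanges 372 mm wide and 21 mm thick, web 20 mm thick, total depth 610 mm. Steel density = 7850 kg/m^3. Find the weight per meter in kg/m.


A_flanges = 2 * 372 * 21 = 15624 mm^2
A_web = (610 - 2 * 21) * 20 = 11360 mm^2
A_total = 15624 + 11360 = 26984 mm^2 = 0.026984 m^2
Weight = rho * A = 7850 * 0.026984 = 211.8244 kg/m

211.8244 kg/m


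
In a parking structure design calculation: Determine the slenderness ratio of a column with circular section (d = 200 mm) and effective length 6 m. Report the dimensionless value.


Radius of gyration r = d / 4 = 200 / 4 = 50.0 mm
L_eff = 6000.0 mm
Slenderness ratio = L / r = 6000.0 / 50.0 = 120.0 (dimensionless)

120.0 (dimensionless)


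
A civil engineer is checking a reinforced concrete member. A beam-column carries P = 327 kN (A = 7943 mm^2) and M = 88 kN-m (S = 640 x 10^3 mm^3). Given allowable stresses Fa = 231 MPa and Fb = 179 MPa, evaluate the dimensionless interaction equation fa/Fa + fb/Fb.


f_a = P / A = 327000.0 / 7943 = 41.1683 MPa
f_b = M / S = 88000000.0 / 640000.0 = 137.5 MPa
Ratio = f_a / Fa + f_b / Fb
= 41.1683 / 231 + 137.5 / 179
= 0.9464 (dimensionless)

0.9464 (dimensionless)


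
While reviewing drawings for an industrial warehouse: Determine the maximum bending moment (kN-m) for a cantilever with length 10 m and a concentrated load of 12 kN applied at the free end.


For a cantilever with a point load at the free end:
M_max = P * L = 12 * 10 = 120 kN-m

120 kN-m


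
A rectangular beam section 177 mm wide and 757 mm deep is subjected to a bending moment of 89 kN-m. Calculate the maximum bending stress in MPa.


I = b * h^3 / 12 = 177 * 757^3 / 12 = 6398521871.75 mm^4
y = h / 2 = 757 / 2 = 378.5 mm
M = 89 kN-m = 89000000.0 N-mm
sigma = M * y / I = 89000000.0 * 378.5 / 6398521871.75
= 5.26 MPa

5.26 MPa


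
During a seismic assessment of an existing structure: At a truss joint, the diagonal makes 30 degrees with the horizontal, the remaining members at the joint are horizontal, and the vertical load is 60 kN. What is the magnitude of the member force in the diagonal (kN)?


At the joint, only the diagonal has a vertical component, so vertical equilibrium gives:
F * sin(30) = 60
F = 60 / sin(30)
= 60 / 0.5
= 120.0 kN

120.0 kN


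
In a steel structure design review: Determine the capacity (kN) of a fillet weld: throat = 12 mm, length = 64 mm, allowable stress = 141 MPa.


Strength = throat * length * allowable stress
= 12 * 64 * 141 N
= 108288 N
= 108.29 kN

108.29 kN


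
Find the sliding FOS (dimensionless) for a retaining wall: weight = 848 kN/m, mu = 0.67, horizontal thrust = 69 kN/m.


Resisting force = mu * W = 0.67 * 848 = 568.16 kN/m
FOS = Resisting / Driving = 568.16 / 69
= 8.2342 (dimensionless)

8.2342 (dimensionless)


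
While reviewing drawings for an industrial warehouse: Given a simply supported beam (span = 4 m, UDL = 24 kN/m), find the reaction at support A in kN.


Total load = w * L = 24 * 4 = 96 kN
By symmetry, each reaction R = total / 2 = 96 / 2 = 48.0 kN

48.0 kN


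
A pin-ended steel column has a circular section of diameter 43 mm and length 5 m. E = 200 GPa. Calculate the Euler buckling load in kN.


I = pi * d^4 / 64 = 167820.0 mm^4
L = 5000.0 mm
P_cr = pi^2 * E * I / L^2
= 9.8696 * 200000.0 * 167820.0 / 5000.0^2
= 13250.54 N = 13.2505 kN

13.2505 kN


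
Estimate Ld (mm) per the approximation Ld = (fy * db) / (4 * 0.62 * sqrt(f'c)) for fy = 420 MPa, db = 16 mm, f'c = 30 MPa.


Ld = (fy * db) / (4 * 0.62 * sqrt(f'c))
= (420 * 16) / (4 * 0.62 * sqrt(30))
= 6720 / 13.5835
= 494.72 mm

494.72 mm


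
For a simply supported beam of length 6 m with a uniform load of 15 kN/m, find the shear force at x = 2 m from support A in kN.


R_A = w * L / 2 = 15 * 6 / 2 = 45.0 kN
V(x) = R_A - w * x = 45.0 - 15 * 2
= 15.0 kN

15.0 kN


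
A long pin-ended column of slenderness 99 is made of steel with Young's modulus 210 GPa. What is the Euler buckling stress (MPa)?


sigma_cr = pi^2 * E / lambda^2
= 9.8696 * 210000.0 / 99^2
= 9.8696 * 210000.0 / 9801
= 211.4699 MPa

211.4699 MPa


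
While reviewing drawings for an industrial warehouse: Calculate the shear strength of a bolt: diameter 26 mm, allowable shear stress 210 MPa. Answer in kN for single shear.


A = pi * d^2 / 4 = pi * 26^2 / 4 = 530.9292 mm^2
V = f_v * A / 1000 = 210 * 530.9292 / 1000
= 111.4951 kN

111.4951 kN


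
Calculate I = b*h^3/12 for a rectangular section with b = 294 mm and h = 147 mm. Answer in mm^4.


I = b * h^3 / 12
= 294 * 147^3 / 12
= 294 * 3176523 / 12
= 77824813.5 mm^4

77824813.5 mm^4


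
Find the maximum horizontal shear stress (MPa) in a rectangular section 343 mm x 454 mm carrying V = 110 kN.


A = b * h = 343 * 454 = 155722 mm^2
V = 110 kN = 110000.0 N
tau_max = 1.5 * V / A = 1.5 * 110000.0 / 155722
= 1.0596 MPa

1.0596 MPa


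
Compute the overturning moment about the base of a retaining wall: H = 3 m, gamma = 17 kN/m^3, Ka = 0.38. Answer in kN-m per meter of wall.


Pa = 0.5 * Ka * gamma * H^2
= 0.5 * 0.38 * 17 * 3^2
= 29.07 kN/m
Arm = H / 3 = 3 / 3 = 1.0 m
Mo = Pa * arm = Pa * H / 3 = 29.07 * 3 / 3 = 29.07 kN-m/m

29.07 kN-m/m


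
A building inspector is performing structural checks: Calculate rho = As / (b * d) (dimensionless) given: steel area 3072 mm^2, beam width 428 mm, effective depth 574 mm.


rho = As / (b * d)
= 3072 / (428 * 574)
= 3072 / 245672
= 0.012504 (dimensionless)

0.012504 (dimensionless)


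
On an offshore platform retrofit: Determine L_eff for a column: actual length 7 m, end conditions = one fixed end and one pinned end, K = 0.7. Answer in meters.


L_eff = K * L
= 0.7 * 7
= 4.9 m

4.9 m


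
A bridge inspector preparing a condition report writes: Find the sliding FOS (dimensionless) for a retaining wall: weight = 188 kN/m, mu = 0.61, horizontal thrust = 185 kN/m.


Resisting force = mu * W = 0.61 * 188 = 114.68 kN/m
FOS = Resisting / Driving = 114.68 / 185
= 0.6199 (dimensionless)

0.6199 (dimensionless)


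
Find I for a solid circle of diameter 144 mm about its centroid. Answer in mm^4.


r = d / 2 = 144 / 2 = 72.0 mm
I = pi * r^4 / 4 = pi * 72.0^4 / 4
= 21106677.15 mm^4

21106677.15 mm^4


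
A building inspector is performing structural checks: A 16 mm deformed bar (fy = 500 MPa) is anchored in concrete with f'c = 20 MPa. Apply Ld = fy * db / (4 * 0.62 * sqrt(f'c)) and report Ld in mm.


Ld = (fy * db) / (4 * 0.62 * sqrt(f'c))
= (500 * 16) / (4 * 0.62 * sqrt(20))
= 8000 / 11.0909
= 721.31 mm

721.31 mm


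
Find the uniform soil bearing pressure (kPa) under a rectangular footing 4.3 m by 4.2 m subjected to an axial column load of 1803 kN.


A = 4.3 * 4.2 = 18.06 m^2
q = P / A = 1803 / 18.06
= 99.8339 kPa

99.8339 kPa


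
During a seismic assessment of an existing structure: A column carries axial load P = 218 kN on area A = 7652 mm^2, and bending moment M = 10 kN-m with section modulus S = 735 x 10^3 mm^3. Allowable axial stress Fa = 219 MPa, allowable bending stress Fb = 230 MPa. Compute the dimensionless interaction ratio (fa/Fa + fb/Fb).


f_a = P / A = 218000.0 / 7652 = 28.4893 MPa
f_b = M / S = 10000000.0 / 735000.0 = 13.6054 MPa
Ratio = f_a / Fa + f_b / Fb
= 28.4893 / 219 + 13.6054 / 230
= 0.1892 (dimensionless)

0.1892 (dimensionless)


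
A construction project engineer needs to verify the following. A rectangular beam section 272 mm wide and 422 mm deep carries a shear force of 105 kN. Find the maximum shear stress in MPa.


A = b * h = 272 * 422 = 114784 mm^2
V = 105 kN = 105000.0 N
tau_max = 1.5 * V / A = 1.5 * 105000.0 / 114784
= 1.3721 MPa

1.3721 MPa


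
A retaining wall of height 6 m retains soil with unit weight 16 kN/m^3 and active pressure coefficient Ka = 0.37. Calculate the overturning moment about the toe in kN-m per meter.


Pa = 0.5 * Ka * gamma * H^2
= 0.5 * 0.37 * 16 * 6^2
= 106.56 kN/m
Arm = H / 3 = 6 / 3 = 2.0 m
Mo = Pa * arm = Pa * H / 3 = 106.56 * 6 / 3 = 213.12 kN-m/m

213.12 kN-m/m


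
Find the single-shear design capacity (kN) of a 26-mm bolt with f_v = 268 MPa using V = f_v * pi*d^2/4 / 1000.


A = pi * d^2 / 4 = pi * 26^2 / 4 = 530.9292 mm^2
V = f_v * A / 1000 = 268 * 530.9292 / 1000
= 142.289 kN

142.289 kN


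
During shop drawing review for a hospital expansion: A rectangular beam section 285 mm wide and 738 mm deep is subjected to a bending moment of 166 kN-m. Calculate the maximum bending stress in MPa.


I = b * h^3 / 12 = 285 * 738^3 / 12 = 9546247710.0 mm^4
y = h / 2 = 738 / 2 = 369.0 mm
M = 166 kN-m = 166000000.0 N-mm
sigma = M * y / I = 166000000.0 * 369.0 / 9546247710.0
= 6.42 MPa

6.42 MPa


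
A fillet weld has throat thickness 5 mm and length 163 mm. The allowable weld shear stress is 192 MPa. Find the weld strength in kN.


Strength = throat * length * allowable stress
= 5 * 163 * 192 N
= 156480 N
= 156.48 kN

156.48 kN


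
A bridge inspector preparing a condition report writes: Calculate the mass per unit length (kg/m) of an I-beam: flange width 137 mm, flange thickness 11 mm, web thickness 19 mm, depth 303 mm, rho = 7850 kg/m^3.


A_flanges = 2 * 137 * 11 = 3014 mm^2
A_web = (303 - 2 * 11) * 19 = 5339 mm^2
A_total = 3014 + 5339 = 8353 mm^2 = 0.008353 m^2
Weight = rho * A = 7850 * 0.008353 = 65.571 kg/m

65.571 kg/m


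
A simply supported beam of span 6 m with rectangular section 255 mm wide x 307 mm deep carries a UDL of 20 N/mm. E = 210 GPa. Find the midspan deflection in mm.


I = 255 * 307^3 / 12 = 614856913.75 mm^4
L = 6000.0 mm, w = 20 N/mm, E = 210000.0 MPa
delta = 5 * w * L^4 / (384 * E * I)
= 5 * 20 * 6000.0^4 / (384 * 210000.0 * 614856913.75)
= 2.6138 mm

2.6138 mm


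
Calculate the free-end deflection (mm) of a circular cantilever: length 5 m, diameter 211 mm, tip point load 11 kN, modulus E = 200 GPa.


I = pi * d^4 / 64 = pi * 211^4 / 64 = 97297060.54 mm^4
L = 5000.0 mm, P = 11000.0 N, E = 200000.0 MPa
delta = P * L^3 / (3 * E * I)
= 11000.0 * 5000.0^3 / (3 * 200000.0 * 97297060.54)
= 23.5533 mm

23.5533 mm


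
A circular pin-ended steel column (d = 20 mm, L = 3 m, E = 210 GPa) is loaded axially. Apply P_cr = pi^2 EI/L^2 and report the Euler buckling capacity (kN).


I = pi * d^4 / 64 = 7853.98 mm^4
L = 3000.0 mm
P_cr = pi^2 * E * I / L^2
= 9.8696 * 210000.0 * 7853.98 / 3000.0^2
= 1808.7 N = 1.8087 kN

1.8087 kN


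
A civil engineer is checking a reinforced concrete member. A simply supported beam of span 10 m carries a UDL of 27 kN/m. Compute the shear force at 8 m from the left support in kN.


R_A = w * L / 2 = 27 * 10 / 2 = 135.0 kN
V(x) = R_A - w * x = 135.0 - 27 * 8
= -81.0 kN

-81.0 kN


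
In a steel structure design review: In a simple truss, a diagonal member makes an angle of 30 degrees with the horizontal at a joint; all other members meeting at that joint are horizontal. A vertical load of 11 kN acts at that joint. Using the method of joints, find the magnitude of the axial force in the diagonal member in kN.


At the joint, only the diagonal has a vertical component, so vertical equilibrium gives:
F * sin(30) = 11
F = 11 / sin(30)
= 11 / 0.5
= 22.0 kN

22.0 kN


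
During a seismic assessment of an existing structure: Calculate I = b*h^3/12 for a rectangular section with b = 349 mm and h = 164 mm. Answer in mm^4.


I = b * h^3 / 12
= 349 * 164^3 / 12
= 349 * 4410944 / 12
= 128284954.67 mm^4

128284954.67 mm^4


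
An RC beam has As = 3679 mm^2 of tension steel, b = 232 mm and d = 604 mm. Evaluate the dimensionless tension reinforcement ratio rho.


rho = As / (b * d)
= 3679 / (232 * 604)
= 3679 / 140128
= 0.026255 (dimensionless)

0.026255 (dimensionless)


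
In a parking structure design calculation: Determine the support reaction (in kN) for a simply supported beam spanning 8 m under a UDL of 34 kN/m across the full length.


Total load = w * L = 34 * 8 = 272 kN
By symmetry, each reaction R = total / 2 = 272 / 2 = 136.0 kN

136.0 kN


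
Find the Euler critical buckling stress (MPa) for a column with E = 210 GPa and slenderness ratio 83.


sigma_cr = pi^2 * E / lambda^2
= 9.8696 * 210000.0 / 83^2
= 9.8696 * 210000.0 / 6889
= 300.8589 MPa

300.8589 MPa


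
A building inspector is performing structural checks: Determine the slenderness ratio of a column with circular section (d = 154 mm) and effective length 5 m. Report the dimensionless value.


Radius of gyration r = d / 4 = 154 / 4 = 38.5 mm
L_eff = 5000.0 mm
Slenderness ratio = L / r = 5000.0 / 38.5 = 129.87 (dimensionless)

129.87 (dimensionless)


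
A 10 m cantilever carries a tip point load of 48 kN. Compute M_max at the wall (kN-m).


For a cantilever with a point load at the free end:
M_max = P * L = 48 * 10 = 480 kN-m

480 kN-m


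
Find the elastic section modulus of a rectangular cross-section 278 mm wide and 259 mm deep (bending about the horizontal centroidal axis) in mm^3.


S = b * h^2 / 6
= 278 * 259^2 / 6
= 278 * 67081 / 6
= 3108086.33 mm^3

3108086.33 mm^3


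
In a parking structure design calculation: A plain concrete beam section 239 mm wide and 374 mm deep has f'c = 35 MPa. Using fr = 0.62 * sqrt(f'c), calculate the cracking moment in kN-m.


fr = 0.62 * sqrt(35) = 0.62 * 5.9161 = 3.668 MPa
I = 239 * 374^3 / 12 = 1041913011.33 mm^4
y_t = 187.0 mm
M_cr = fr * I / y_t = 3.668 * 1041913011.33 / 187.0 N-mm
= 20.4369 kN-m

20.4369 kN-m


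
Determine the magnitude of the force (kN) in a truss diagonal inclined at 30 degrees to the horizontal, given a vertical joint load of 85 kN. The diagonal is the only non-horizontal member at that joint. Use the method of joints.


At the joint, only the diagonal has a vertical component, so vertical equilibrium gives:
F * sin(30) = 85
F = 85 / sin(30)
= 85 / 0.5
= 170.0 kN

170.0 kN


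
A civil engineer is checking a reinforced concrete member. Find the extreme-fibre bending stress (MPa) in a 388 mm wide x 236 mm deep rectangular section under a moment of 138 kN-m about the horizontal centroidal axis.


I = b * h^3 / 12 = 388 * 236^3 / 12 = 424997610.67 mm^4
y = h / 2 = 236 / 2 = 118.0 mm
M = 138 kN-m = 138000000.0 N-mm
sigma = M * y / I = 138000000.0 * 118.0 / 424997610.67
= 38.32 MPa

38.32 MPa


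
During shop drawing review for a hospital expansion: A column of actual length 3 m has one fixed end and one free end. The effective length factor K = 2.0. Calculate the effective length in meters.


L_eff = K * L
= 2.0 * 3
= 6.0 m

6.0 m


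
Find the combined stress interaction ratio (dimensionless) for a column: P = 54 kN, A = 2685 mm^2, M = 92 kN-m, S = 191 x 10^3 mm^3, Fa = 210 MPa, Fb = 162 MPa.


f_a = P / A = 54000.0 / 2685 = 20.1117 MPa
f_b = M / S = 92000000.0 / 191000.0 = 481.6754 MPa
Ratio = f_a / Fa + f_b / Fb
= 20.1117 / 210 + 481.6754 / 162
= 3.0691 (dimensionless)

3.0691 (dimensionless)


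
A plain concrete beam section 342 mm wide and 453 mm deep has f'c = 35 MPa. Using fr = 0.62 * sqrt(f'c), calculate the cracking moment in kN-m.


fr = 0.62 * sqrt(35) = 0.62 * 5.9161 = 3.668 MPa
I = 342 * 453^3 / 12 = 2649350794.5 mm^4
y_t = 226.5 mm
M_cr = fr * I / y_t = 3.668 * 2649350794.5 / 226.5 N-mm
= 42.9039 kN-m

42.9039 kN-m


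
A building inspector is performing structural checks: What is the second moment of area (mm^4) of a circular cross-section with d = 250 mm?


r = d / 2 = 250 / 2 = 125.0 mm
I = pi * r^4 / 4 = pi * 125.0^4 / 4
= 191747598.49 mm^4

191747598.49 mm^4


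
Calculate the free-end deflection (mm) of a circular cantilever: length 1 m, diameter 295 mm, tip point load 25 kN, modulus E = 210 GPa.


I = pi * d^4 / 64 = pi * 295^4 / 64 = 371755979.48 mm^4
L = 1000.0 mm, P = 25000.0 N, E = 210000.0 MPa
delta = P * L^3 / (3 * E * I)
= 25000.0 * 1000.0^3 / (3 * 210000.0 * 371755979.48)
= 0.1067 mm

0.1067 mm


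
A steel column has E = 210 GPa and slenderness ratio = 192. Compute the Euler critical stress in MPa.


sigma_cr = pi^2 * E / lambda^2
= 9.8696 * 210000.0 / 192^2
= 9.8696 * 210000.0 / 36864
= 56.2233 MPa

56.2233 MPa


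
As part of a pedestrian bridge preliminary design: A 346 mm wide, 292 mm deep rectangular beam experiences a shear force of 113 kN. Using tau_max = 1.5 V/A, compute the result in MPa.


A = b * h = 346 * 292 = 101032 mm^2
V = 113 kN = 113000.0 N
tau_max = 1.5 * V / A = 1.5 * 113000.0 / 101032
= 1.6777 MPa

1.6777 MPa


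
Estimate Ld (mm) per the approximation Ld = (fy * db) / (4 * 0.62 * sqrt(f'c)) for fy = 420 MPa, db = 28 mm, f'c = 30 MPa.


Ld = (fy * db) / (4 * 0.62 * sqrt(f'c))
= (420 * 28) / (4 * 0.62 * sqrt(30))
= 11760 / 13.5835
= 865.76 mm

865.76 mm


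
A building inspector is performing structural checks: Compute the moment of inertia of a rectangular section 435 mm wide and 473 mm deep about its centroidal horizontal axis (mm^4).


I = b * h^3 / 12
= 435 * 473^3 / 12
= 435 * 105823817 / 12
= 3836113366.25 mm^4

3836113366.25 mm^4


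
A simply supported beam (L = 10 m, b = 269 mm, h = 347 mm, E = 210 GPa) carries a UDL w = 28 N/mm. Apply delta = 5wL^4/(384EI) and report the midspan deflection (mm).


I = 269 * 347^3 / 12 = 936611440.58 mm^4
L = 10000.0 mm, w = 28 N/mm, E = 210000.0 MPa
delta = 5 * w * L^4 / (384 * E * I)
= 5 * 28 * 10000.0^4 / (384 * 210000.0 * 936611440.58)
= 18.5361 mm

18.5361 mm


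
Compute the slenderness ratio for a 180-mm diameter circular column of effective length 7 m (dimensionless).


Radius of gyration r = d / 4 = 180 / 4 = 45.0 mm
L_eff = 7000.0 mm
Slenderness ratio = L / r = 7000.0 / 45.0 = 155.56 (dimensionless)

155.56 (dimensionless)


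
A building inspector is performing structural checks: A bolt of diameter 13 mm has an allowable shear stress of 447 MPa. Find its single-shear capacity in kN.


A = pi * d^2 / 4 = pi * 13^2 / 4 = 132.7323 mm^2
V = f_v * A / 1000 = 447 * 132.7323 / 1000
= 59.3313 kN

59.3313 kN


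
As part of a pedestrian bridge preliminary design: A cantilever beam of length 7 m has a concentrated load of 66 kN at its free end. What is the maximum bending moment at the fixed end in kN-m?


For a cantilever with a point load at the free end:
M_max = P * L = 66 * 7 = 462 kN-m

462 kN-m


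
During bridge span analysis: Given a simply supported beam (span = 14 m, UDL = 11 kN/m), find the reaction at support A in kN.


Total load = w * L = 11 * 14 = 154 kN
By symmetry, each reaction R = total / 2 = 154 / 2 = 77.0 kN

77.0 kN


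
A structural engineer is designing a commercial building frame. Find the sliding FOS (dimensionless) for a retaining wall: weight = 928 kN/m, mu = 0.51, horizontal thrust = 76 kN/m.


Resisting force = mu * W = 0.51 * 928 = 473.28 kN/m
FOS = Resisting / Driving = 473.28 / 76
= 6.2274 (dimensionless)

6.2274 (dimensionless)


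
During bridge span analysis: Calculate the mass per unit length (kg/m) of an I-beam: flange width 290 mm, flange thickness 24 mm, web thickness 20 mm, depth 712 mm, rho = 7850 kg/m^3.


A_flanges = 2 * 290 * 24 = 13920 mm^2
A_web = (712 - 2 * 24) * 20 = 13280 mm^2
A_total = 13920 + 13280 = 27200 mm^2 = 0.027200 m^2
Weight = rho * A = 7850 * 0.027200 = 213.52 kg/m

213.52 kg/m


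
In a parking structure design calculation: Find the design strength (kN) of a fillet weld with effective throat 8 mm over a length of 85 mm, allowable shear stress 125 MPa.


Strength = throat * length * allowable stress
= 8 * 85 * 125 N
= 85000 N
= 85.0 kN

85.0 kN


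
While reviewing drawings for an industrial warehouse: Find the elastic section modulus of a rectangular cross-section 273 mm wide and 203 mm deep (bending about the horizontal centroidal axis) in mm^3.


S = b * h^2 / 6
= 273 * 203^2 / 6
= 273 * 41209 / 6
= 1875009.5 mm^3

1875009.5 mm^3


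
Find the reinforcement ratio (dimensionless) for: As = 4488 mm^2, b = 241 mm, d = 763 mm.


rho = As / (b * d)
= 4488 / (241 * 763)
= 4488 / 183883
= 0.024407 (dimensionless)

0.024407 (dimensionless)


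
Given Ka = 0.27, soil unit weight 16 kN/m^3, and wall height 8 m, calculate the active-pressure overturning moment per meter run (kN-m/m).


Pa = 0.5 * Ka * gamma * H^2
= 0.5 * 0.27 * 16 * 8^2
= 138.24 kN/m
Arm = H / 3 = 8 / 3 = 2.6667 m
Mo = Pa * arm = Pa * H / 3 = 138.24 * 8 / 3 = 368.64 kN-m/m

368.64 kN-m/m


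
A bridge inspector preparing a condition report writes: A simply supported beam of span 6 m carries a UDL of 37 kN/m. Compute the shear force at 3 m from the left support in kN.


R_A = w * L / 2 = 37 * 6 / 2 = 111.0 kN
V(x) = R_A - w * x = 111.0 - 37 * 3
= 0.0 kN

0.0 kN


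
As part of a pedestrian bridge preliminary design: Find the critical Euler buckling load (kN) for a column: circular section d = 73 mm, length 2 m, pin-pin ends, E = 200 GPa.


I = pi * d^4 / 64 = 1393995.4 mm^4
L = 2000.0 mm
P_cr = pi^2 * E * I / L^2
= 9.8696 * 200000.0 * 1393995.4 / 2000.0^2
= 687909.15 N = 687.9092 kN

687.9092 kN


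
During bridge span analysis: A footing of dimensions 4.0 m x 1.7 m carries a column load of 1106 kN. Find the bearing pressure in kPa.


A = 4.0 * 1.7 = 6.8 m^2
q = P / A = 1106 / 6.8
= 162.6471 kPa

162.6471 kPa


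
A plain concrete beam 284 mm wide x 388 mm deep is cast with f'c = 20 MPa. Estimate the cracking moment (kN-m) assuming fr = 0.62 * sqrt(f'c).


fr = 0.62 * sqrt(20) = 0.62 * 4.4721 = 2.7727 MPa
I = 284 * 388^3 / 12 = 1382395370.67 mm^4
y_t = 194.0 mm
M_cr = fr * I / y_t = 2.7727 * 1382395370.67 / 194.0 N-mm
= 19.7577 kN-m

19.7577 kN-m


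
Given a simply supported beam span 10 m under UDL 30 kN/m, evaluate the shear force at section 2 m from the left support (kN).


R_A = w * L / 2 = 30 * 10 / 2 = 150.0 kN
V(x) = R_A - w * x = 150.0 - 30 * 2
= 90.0 kN

90.0 kN


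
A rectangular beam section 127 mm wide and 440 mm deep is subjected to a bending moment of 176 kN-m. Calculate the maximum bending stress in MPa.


I = b * h^3 / 12 = 127 * 440^3 / 12 = 901530666.67 mm^4
y = h / 2 = 440 / 2 = 220.0 mm
M = 176 kN-m = 176000000.0 N-mm
sigma = M * y / I = 176000000.0 * 220.0 / 901530666.67
= 42.95 MPa

42.95 MPa


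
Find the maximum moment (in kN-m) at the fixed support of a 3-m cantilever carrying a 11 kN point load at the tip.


For a cantilever with a point load at the free end:
M_max = P * L = 11 * 3 = 33 kN-m

33 kN-m


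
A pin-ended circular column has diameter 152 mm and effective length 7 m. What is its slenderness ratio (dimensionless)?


Radius of gyration r = d / 4 = 152 / 4 = 38.0 mm
L_eff = 7000.0 mm
Slenderness ratio = L / r = 7000.0 / 38.0 = 184.21 (dimensionless)

184.21 (dimensionless)


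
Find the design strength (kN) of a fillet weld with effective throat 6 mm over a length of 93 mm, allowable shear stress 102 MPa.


Strength = throat * length * allowable stress
= 6 * 93 * 102 N
= 56916 N
= 56.92 kN

56.92 kN


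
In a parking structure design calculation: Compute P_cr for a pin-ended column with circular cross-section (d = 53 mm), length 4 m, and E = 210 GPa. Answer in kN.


I = pi * d^4 / 64 = 387323.08 mm^4
L = 4000.0 mm
P_cr = pi^2 * E * I / L^2
= 9.8696 * 210000.0 * 387323.08 / 4000.0^2
= 50173.27 N = 50.1733 kN

50.1733 kN


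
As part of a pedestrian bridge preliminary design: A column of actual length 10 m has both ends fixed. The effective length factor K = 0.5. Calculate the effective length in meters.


L_eff = K * L
= 0.5 * 10
= 5.0 m

5.0 m


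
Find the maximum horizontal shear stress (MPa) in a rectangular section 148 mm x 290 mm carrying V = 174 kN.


A = b * h = 148 * 290 = 42920 mm^2
V = 174 kN = 174000.0 N
tau_max = 1.5 * V / A = 1.5 * 174000.0 / 42920
= 6.0811 MPa

6.0811 MPa


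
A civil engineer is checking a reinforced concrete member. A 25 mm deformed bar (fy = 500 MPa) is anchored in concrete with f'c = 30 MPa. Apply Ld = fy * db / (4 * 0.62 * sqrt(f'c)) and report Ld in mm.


Ld = (fy * db) / (4 * 0.62 * sqrt(f'c))
= (500 * 25) / (4 * 0.62 * sqrt(30))
= 12500 / 13.5835
= 920.23 mm

920.23 mm


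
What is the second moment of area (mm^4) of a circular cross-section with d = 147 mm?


r = d / 2 = 147 / 2 = 73.5 mm
I = pi * r^4 / 4 = pi * 73.5^4 / 4
= 22921299.6 mm^4

22921299.6 mm^4


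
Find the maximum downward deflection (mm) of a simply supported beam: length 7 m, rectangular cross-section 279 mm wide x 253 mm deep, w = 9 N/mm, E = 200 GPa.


I = 279 * 253^3 / 12 = 376516940.25 mm^4
L = 7000.0 mm, w = 9 N/mm, E = 200000.0 MPa
delta = 5 * w * L^4 / (384 * E * I)
= 5 * 9 * 7000.0^4 / (384 * 200000.0 * 376516940.25)
= 3.7364 mm

3.7364 mm


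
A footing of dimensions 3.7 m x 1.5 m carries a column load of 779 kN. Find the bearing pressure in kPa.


A = 3.7 * 1.5 = 5.55 m^2
q = P / A = 779 / 5.55
= 140.3604 kPa

140.3604 kPa


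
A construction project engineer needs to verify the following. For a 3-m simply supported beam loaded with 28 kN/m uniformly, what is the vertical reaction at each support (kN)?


Total load = w * L = 28 * 3 = 84 kN
By symmetry, each reaction R = total / 2 = 84 / 2 = 42.0 kN

42.0 kN


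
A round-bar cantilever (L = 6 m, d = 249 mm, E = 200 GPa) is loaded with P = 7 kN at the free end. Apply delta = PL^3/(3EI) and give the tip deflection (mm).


I = pi * d^4 / 64 = pi * 249^4 / 64 = 188697995.64 mm^4
L = 6000.0 mm, P = 7000.0 N, E = 200000.0 MPa
delta = P * L^3 / (3 * E * I)
= 7000.0 * 6000.0^3 / (3 * 200000.0 * 188697995.64)
= 13.3547 mm

13.3547 mm


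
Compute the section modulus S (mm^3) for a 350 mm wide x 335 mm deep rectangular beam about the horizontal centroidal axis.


S = b * h^2 / 6
= 350 * 335^2 / 6
= 350 * 112225 / 6
= 6546458.33 mm^3

6546458.33 mm^3


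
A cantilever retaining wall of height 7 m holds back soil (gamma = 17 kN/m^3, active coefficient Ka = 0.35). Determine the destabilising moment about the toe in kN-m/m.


Pa = 0.5 * Ka * gamma * H^2
= 0.5 * 0.35 * 17 * 7^2
= 145.775 kN/m
Arm = H / 3 = 7 / 3 = 2.3333 m
Mo = Pa * arm = Pa * H / 3 = 145.775 * 7 / 3 = 340.1417 kN-m/m

340.1417 kN-m/m


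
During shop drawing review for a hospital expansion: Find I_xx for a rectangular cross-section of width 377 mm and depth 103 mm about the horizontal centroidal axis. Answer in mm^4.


I = b * h^3 / 12
= 377 * 103^3 / 12
= 377 * 1092727 / 12
= 34329839.92 mm^4

34329839.92 mm^4


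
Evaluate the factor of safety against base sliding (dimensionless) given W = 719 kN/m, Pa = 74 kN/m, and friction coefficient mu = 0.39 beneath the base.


Resisting force = mu * W = 0.39 * 719 = 280.41 kN/m
FOS = Resisting / Driving = 280.41 / 74
= 3.7893 (dimensionless)

3.7893 (dimensionless)


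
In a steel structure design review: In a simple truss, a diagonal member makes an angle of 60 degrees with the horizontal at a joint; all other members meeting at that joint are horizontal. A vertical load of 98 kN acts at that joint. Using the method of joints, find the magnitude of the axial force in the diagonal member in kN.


At the joint, only the diagonal has a vertical component, so vertical equilibrium gives:
F * sin(60) = 98
F = 98 / sin(60)
= 98 / 0.866025
= 113.16 kN

113.16 kN


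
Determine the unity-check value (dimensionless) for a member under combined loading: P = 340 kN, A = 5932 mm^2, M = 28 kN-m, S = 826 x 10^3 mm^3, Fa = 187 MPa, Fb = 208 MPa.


f_a = P / A = 340000.0 / 5932 = 57.3163 MPa
f_b = M / S = 28000000.0 / 826000.0 = 33.8983 MPa
Ratio = f_a / Fa + f_b / Fb
= 57.3163 / 187 + 33.8983 / 208
= 0.4695 (dimensionless)

0.4695 (dimensionless)


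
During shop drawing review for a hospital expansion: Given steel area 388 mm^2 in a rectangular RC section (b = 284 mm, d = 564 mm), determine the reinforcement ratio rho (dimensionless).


rho = As / (b * d)
= 388 / (284 * 564)
= 388 / 160176
= 0.002422 (dimensionless)

0.002422 (dimensionless)


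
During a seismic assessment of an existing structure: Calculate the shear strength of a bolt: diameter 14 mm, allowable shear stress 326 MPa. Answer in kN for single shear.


A = pi * d^2 / 4 = pi * 14^2 / 4 = 153.938 mm^2
V = f_v * A / 1000 = 326 * 153.938 / 1000
= 50.1838 kN

50.1838 kN


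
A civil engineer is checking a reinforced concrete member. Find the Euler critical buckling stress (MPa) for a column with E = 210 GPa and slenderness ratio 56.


sigma_cr = pi^2 * E / lambda^2
= 9.8696 * 210000.0 / 56^2
= 9.8696 * 210000.0 / 3136
= 660.911 MPa

660.911 MPa


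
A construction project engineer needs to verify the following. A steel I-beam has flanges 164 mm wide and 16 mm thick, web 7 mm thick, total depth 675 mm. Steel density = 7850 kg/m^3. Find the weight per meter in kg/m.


A_flanges = 2 * 164 * 16 = 5248 mm^2
A_web = (675 - 2 * 16) * 7 = 4501 mm^2
A_total = 5248 + 4501 = 9749 mm^2 = 0.009749 m^2
Weight = rho * A = 7850 * 0.009749 = 76.5297 kg/m

76.5297 kg/m


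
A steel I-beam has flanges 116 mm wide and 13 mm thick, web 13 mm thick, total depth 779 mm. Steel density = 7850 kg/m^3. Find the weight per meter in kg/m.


A_flanges = 2 * 116 * 13 = 3016 mm^2
A_web = (779 - 2 * 13) * 13 = 9789 mm^2
A_total = 3016 + 9789 = 12805 mm^2 = 0.012805 m^2
Weight = rho * A = 7850 * 0.012805 = 100.5192 kg/m

100.5192 kg/m


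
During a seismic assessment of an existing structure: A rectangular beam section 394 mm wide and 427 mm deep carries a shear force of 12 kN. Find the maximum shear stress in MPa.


A = b * h = 394 * 427 = 168238 mm^2
V = 12 kN = 12000.0 N
tau_max = 1.5 * V / A = 1.5 * 12000.0 / 168238
= 0.107 MPa

0.107 MPa


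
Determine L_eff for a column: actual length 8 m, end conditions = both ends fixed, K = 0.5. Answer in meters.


L_eff = K * L
= 0.5 * 8
= 4.0 m

4.0 m


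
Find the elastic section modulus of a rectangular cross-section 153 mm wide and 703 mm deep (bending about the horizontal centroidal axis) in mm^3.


S = b * h^2 / 6
= 153 * 703^2 / 6
= 153 * 494209 / 6
= 12602329.5 mm^3

12602329.5 mm^3


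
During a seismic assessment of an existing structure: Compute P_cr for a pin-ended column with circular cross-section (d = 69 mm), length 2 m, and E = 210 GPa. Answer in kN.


I = pi * d^4 / 64 = 1112669.7 mm^4
L = 2000.0 mm
P_cr = pi^2 * E * I / L^2
= 9.8696 * 210000.0 * 1112669.7 / 2000.0^2
= 576534.51 N = 576.5345 kN

576.5345 kN


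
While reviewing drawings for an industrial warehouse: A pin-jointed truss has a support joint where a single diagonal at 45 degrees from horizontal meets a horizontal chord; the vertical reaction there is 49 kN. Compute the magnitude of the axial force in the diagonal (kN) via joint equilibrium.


At the joint, only the diagonal has a vertical component, so vertical equilibrium gives:
F * sin(45) = 49
F = 49 / sin(45)
= 49 / 0.707107
= 69.3 kN

69.3 kN


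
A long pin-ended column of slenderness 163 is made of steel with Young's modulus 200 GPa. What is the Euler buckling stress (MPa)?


sigma_cr = pi^2 * E / lambda^2
= 9.8696 * 200000.0 / 163^2
= 9.8696 * 200000.0 / 26569
= 74.2941 MPa

74.2941 MPa


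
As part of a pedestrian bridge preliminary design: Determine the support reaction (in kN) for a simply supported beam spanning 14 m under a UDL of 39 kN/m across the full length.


Total load = w * L = 39 * 14 = 546 kN
By symmetry, each reaction R = total / 2 = 546 / 2 = 273.0 kN

273.0 kN


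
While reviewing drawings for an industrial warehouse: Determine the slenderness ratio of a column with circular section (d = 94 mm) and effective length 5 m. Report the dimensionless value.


Radius of gyration r = d / 4 = 94 / 4 = 23.5 mm
L_eff = 5000.0 mm
Slenderness ratio = L / r = 5000.0 / 23.5 = 212.77 (dimensionless)

212.77 (dimensionless)


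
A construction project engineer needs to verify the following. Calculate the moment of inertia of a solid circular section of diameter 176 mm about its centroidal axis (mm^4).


r = d / 2 = 176 / 2 = 88.0 mm
I = pi * r^4 / 4 = pi * 88.0^4 / 4
= 47099963.43 mm^4

47099963.43 mm^4


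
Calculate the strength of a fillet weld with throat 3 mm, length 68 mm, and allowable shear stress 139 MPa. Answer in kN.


Strength = throat * length * allowable stress
= 3 * 68 * 139 N
= 28356 N
= 28.36 kN

28.36 kN


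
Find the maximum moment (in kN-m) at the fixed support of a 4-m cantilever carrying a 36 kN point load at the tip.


For a cantilever with a point load at the free end:
M_max = P * L = 36 * 4 = 144 kN-m

144 kN-m


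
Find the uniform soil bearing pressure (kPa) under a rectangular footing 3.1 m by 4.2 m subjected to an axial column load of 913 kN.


A = 3.1 * 4.2 = 13.02 m^2
q = P / A = 913 / 13.02
= 70.1229 kPa

70.1229 kPa
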